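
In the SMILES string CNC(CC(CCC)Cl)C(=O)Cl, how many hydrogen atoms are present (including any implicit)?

Hydrogens are implicit in SMILES; fill each atom to its normal valence:
  3 × C: 2 H each → 6
  2 × C: 3 H each → 6
  2 × C: 1 H each → 2
  2 × Cl: no H
  1 × C: no H
  1 × N: 1 H
  1 × O: no H
  Total hydrogens = 15.

15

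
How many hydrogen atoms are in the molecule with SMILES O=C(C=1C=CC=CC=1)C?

Hydrogens are implicit in SMILES; fill each atom to its normal valence:
  5 × C (aromatic): 1 H each → 5
  1 × C: 3 H
  1 × C (aromatic): no H
  1 × C: no H
  1 × O: no H
  Total hydrogens = 8.

8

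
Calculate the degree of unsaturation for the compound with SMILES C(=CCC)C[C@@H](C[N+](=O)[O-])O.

2

Molecular formula from the SMILES: C7H13NO3.
DoU = (2C + 2 + N − H − X)/2 = (2·7 + 2 + 1 − 13 − 0)/2 = 4/2 = 2.
(Structurally: 0 ring(s) + 2 π bond(s) = 2.)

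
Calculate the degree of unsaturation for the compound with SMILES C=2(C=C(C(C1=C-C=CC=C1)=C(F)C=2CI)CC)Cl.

Molecular formula from the SMILES: C15H13ClFI.
DoU = (2C + 2 + N − H − X)/2 = (2·15 + 2 + 0 − 13 − 3)/2 = 16/2 = 8.
(Structurally: 2 ring(s) + 6 π bond(s) = 8.)

8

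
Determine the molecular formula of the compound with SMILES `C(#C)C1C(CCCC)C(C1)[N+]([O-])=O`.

C10H15NO2

Heavy atoms from the SMILES: 10 C, 1 N, 2 O.
Implicit hydrogens by atom environment:
  4 × C: 2 H each → 8
  4 × C: 1 H each → 4
  1 × C: 3 H
  1 × C: no H
  1 × N (charge +1): no H
  1 × O: no H
  1 × O (charge -1): no H
  Total hydrogens = 15.
Molecular formula: C10H15NO2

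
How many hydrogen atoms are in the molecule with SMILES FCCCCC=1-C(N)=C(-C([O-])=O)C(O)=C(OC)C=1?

Hydrogens are implicit in SMILES; fill each atom to its normal valence:
  5 × C (aromatic): no H
  4 × C: 2 H each → 8
  2 × O: no H
  1 × C: 3 H
  1 × C (aromatic): 1 H
  1 × C: no H
  1 × F: no H
  1 × N: 2 H
  1 × O: 1 H
  1 × O (charge -1): no H
  Total hydrogens = 15.

15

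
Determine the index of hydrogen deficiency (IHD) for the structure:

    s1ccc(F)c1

Molecular formula from the SMILES: C4H3FS.
DoU = (2C + 2 + N − H − X)/2 = (2·4 + 2 + 0 − 3 − 1)/2 = 6/2 = 3.
(Structurally: 1 ring(s) + 2 π bond(s) = 3.)

3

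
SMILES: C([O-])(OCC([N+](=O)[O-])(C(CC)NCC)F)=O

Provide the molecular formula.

C8H14FN2O5-

Heavy atoms from the SMILES: 8 C, 1 F, 2 N, 5 O.
Implicit hydrogens by atom environment:
  3 × C: 2 H each → 6
  3 × O: no H
  2 × C: 3 H each → 6
  2 × C: no H
  2 × O (charge -1): no H
  1 × C: 1 H
  1 × F: no H
  1 × N: 1 H
  1 × N (charge +1): no H
  Total hydrogens = 14.
Net charge -1.
Molecular formula: C8H14FN2O5-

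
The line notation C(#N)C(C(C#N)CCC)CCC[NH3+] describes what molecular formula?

C10H18N3+

Heavy atoms from the SMILES: 10 C, 3 N.
Implicit hydrogens by atom environment:
  5 × C: 2 H each → 10
  2 × C: 1 H each → 2
  2 × C: no H
  2 × N: no H
  1 × C: 3 H
  1 × N (charge +1): 3 H
  Total hydrogens = 18.
Net charge +1.
Molecular formula: C10H18N3+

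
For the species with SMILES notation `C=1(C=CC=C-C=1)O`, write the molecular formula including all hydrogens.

C6H6O

Heavy atoms from the SMILES: 6 C, 1 O.
Implicit hydrogens by atom environment:
  5 × C (aromatic): 1 H each → 5
  1 × C (aromatic): no H
  1 × O: 1 H
  Total hydrogens = 6.
Molecular formula: C6H6O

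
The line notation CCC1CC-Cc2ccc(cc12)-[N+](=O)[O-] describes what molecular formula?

Heavy atoms from the SMILES: 12 C, 1 N, 2 O.
Implicit hydrogens by atom environment:
  4 × C: 2 H each → 8
  3 × C (aromatic): 1 H each → 3
  3 × C (aromatic): no H
  1 × C: 3 H
  1 × C: 1 H
  1 × N (charge +1): no H
  1 × O: no H
  1 × O (charge -1): no H
  Total hydrogens = 15.
Molecular formula: C12H15NO2

C12H15NO2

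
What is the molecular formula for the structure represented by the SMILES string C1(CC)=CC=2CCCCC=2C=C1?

C12H16

Heavy atoms from the SMILES: 12 C.
Implicit hydrogens by atom environment:
  5 × C: 2 H each → 10
  3 × C (aromatic): 1 H each → 3
  3 × C (aromatic): no H
  1 × C: 3 H
  Total hydrogens = 16.
Molecular formula: C12H16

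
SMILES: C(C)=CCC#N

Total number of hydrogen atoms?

7

Hydrogens are implicit in SMILES; fill each atom to its normal valence:
  2 × C: 1 H each → 2
  1 × C: 3 H
  1 × C: 2 H
  1 × C: no H
  1 × N: no H
  Total hydrogens = 7.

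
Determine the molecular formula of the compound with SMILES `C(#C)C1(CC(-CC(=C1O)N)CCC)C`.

Heavy atoms from the SMILES: 12 C, 1 N, 1 O.
Implicit hydrogens by atom environment:
  4 × C: 2 H each → 8
  4 × C: no H
  2 × C: 3 H each → 6
  2 × C: 1 H each → 2
  1 × N: 2 H
  1 × O: 1 H
  Total hydrogens = 19.
Molecular formula: C12H19NO

C12H19NO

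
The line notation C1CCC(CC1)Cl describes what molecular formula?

C6H11Cl

Heavy atoms from the SMILES: 6 C, 1 Cl.
Implicit hydrogens by atom environment:
  5 × C: 2 H each → 10
  1 × C: 1 H
  1 × Cl: no H
  Total hydrogens = 11.
Molecular formula: C6H11Cl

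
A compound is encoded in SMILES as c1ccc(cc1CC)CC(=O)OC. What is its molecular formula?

Heavy atoms from the SMILES: 11 C, 2 O.
Implicit hydrogens by atom environment:
  4 × C (aromatic): 1 H each → 4
  2 × C: 3 H each → 6
  2 × C: 2 H each → 4
  2 × C (aromatic): no H
  2 × O: no H
  1 × C: no H
  Total hydrogens = 14.
Molecular formula: C11H14O2

C11H14O2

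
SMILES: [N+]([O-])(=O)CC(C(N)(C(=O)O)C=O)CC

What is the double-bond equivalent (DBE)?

Molecular formula from the SMILES: C7H12N2O5.
DoU = (2C + 2 + N − H − X)/2 = (2·7 + 2 + 2 − 12 − 0)/2 = 6/2 = 3.
(Structurally: 0 ring(s) + 3 π bond(s) = 3.)

3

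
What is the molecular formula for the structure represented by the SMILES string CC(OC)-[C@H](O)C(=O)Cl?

Heavy atoms from the SMILES: 5 C, 1 Cl, 3 O.
Implicit hydrogens by atom environment:
  2 × C: 3 H each → 6
  2 × C: 1 H each → 2
  2 × O: no H
  1 × C: no H
  1 × Cl: no H
  1 × O: 1 H
  Total hydrogens = 9.
Molecular formula: C5H9ClO3

C5H9ClO3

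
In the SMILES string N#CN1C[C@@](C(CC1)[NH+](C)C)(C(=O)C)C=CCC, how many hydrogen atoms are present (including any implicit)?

Hydrogens are implicit in SMILES; fill each atom to its normal valence:
  4 × C: 3 H each → 12
  4 × C: 2 H each → 8
  3 × C: 1 H each → 3
  3 × C: no H
  2 × N: no H
  1 × N (charge +1): 1 H
  1 × O: no H
  Total hydrogens = 24.

24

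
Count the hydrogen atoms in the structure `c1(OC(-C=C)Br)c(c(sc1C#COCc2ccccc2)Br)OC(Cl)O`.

13

Hydrogens are implicit in SMILES; fill each atom to its normal valence:
  5 × C (aromatic): 1 H each → 5
  5 × C (aromatic): no H
  3 × C: 1 H each → 3
  3 × O: no H
  2 × Br: no H
  2 × C: 2 H each → 4
  2 × C: no H
  1 × Cl: no H
  1 × O: 1 H
  1 × S (aromatic): no H
  Total hydrogens = 13.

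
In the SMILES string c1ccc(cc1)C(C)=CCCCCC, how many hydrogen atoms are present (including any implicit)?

Hydrogens are implicit in SMILES; fill each atom to its normal valence:
  5 × C (aromatic): 1 H each → 5
  4 × C: 2 H each → 8
  2 × C: 3 H each → 6
  1 × C: 1 H
  1 × C: no H
  1 × C (aromatic): no H
  Total hydrogens = 20.

20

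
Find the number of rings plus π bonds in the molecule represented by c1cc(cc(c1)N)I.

4

Molecular formula from the SMILES: C6H6IN.
DoU = (2C + 2 + N − H − X)/2 = (2·6 + 2 + 1 − 6 − 1)/2 = 8/2 = 4.
(Structurally: 1 ring(s) + 3 π bond(s) = 4.)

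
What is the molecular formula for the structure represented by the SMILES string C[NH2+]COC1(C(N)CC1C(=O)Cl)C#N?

Heavy atoms from the SMILES: 8 C, 1 Cl, 3 N, 2 O.
Implicit hydrogens by atom environment:
  3 × C: no H
  2 × C: 2 H each → 4
  2 × C: 1 H each → 2
  2 × O: no H
  1 × C: 3 H
  1 × Cl: no H
  1 × N: 2 H
  1 × N (charge +1): 2 H
  1 × N: no H
  Total hydrogens = 13.
Net charge +1.
Molecular formula: C8H13ClN3O2+

C8H13ClN3O2+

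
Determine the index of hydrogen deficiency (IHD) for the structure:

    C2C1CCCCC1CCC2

2

Molecular formula from the SMILES: C10H18.
DoU = (2C + 2 + N − H − X)/2 = (2·10 + 2 + 0 − 18 − 0)/2 = 4/2 = 2.
(Structurally: 2 ring(s) + 0 π bond(s) = 2.)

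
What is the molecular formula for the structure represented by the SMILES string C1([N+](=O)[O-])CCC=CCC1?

Heavy atoms from the SMILES: 7 C, 1 N, 2 O.
Implicit hydrogens by atom environment:
  4 × C: 2 H each → 8
  3 × C: 1 H each → 3
  1 × N (charge +1): no H
  1 × O: no H
  1 × O (charge -1): no H
  Total hydrogens = 11.
Molecular formula: C7H11NO2

C7H11NO2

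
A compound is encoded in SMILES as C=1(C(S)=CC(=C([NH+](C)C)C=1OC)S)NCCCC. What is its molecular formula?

C13H23N2OS2+

Heavy atoms from the SMILES: 13 C, 2 N, 1 O, 2 S.
Implicit hydrogens by atom environment:
  5 × C (aromatic): no H
  4 × C: 3 H each → 12
  3 × C: 2 H each → 6
  2 × S: 1 H each → 2
  1 × C (aromatic): 1 H
  1 × N (charge +1): 1 H
  1 × N: 1 H
  1 × O: no H
  Total hydrogens = 23.
Net charge +1.
Molecular formula: C13H23N2OS2+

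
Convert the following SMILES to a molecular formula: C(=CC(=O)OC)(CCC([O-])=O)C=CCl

Heavy atoms from the SMILES: 9 C, 1 Cl, 4 O.
Implicit hydrogens by atom environment:
  3 × C: 1 H each → 3
  3 × C: no H
  3 × O: no H
  2 × C: 2 H each → 4
  1 × C: 3 H
  1 × Cl: no H
  1 × O (charge -1): no H
  Total hydrogens = 10.
Net charge -1.
Molecular formula: C9H10ClO4-

C9H10ClO4-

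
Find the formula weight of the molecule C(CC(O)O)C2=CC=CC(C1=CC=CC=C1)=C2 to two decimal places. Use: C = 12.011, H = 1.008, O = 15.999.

Molecular formula: C15H16O2.
M = 15×12.011 + 16×1.008 + 2×15.999 = 228.29 g/mol.

228.29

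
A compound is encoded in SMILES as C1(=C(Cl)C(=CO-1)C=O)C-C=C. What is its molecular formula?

C8H7ClO2

Heavy atoms from the SMILES: 8 C, 1 Cl, 2 O.
Implicit hydrogens by atom environment:
  3 × C (aromatic): no H
  2 × C: 2 H each → 4
  2 × C: 1 H each → 2
  1 × C (aromatic): 1 H
  1 × Cl: no H
  1 × O (aromatic): no H
  1 × O: no H
  Total hydrogens = 7.
Molecular formula: C8H7ClO2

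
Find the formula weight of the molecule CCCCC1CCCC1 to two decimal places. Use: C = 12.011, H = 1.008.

126.24

Molecular formula: C9H18.
M = 9×12.011 + 18×1.008 = 126.24 g/mol.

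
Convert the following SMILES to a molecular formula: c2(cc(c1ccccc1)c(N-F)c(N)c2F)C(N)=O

Heavy atoms from the SMILES: 13 C, 2 F, 3 N, 1 O.
Implicit hydrogens by atom environment:
  6 × C (aromatic): 1 H each → 6
  6 × C (aromatic): no H
  2 × F: no H
  2 × N: 2 H each → 4
  1 × C: no H
  1 × N: 1 H
  1 × O: no H
  Total hydrogens = 11.
Molecular formula: C13H11F2N3O

C13H11F2N3O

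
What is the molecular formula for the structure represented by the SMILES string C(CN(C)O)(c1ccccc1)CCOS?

C11H17NO2S

Heavy atoms from the SMILES: 11 C, 1 N, 2 O, 1 S.
Implicit hydrogens by atom environment:
  5 × C (aromatic): 1 H each → 5
  3 × C: 2 H each → 6
  1 × C: 3 H
  1 × C: 1 H
  1 × C (aromatic): no H
  1 × N: no H
  1 × O: 1 H
  1 × O: no H
  1 × S: 1 H
  Total hydrogens = 17.
Molecular formula: C11H17NO2S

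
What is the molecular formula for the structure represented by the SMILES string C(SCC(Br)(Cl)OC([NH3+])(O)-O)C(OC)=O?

Heavy atoms from the SMILES: 1 Br, 6 C, 1 Cl, 1 N, 5 O, 1 S.
Implicit hydrogens by atom environment:
  3 × C: no H
  3 × O: no H
  2 × C: 2 H each → 4
  2 × O: 1 H each → 2
  1 × Br: no H
  1 × C: 3 H
  1 × Cl: no H
  1 × N (charge +1): 3 H
  1 × S: no H
  Total hydrogens = 12.
Net charge +1.
Molecular formula: C6H12BrClNO5S+

C6H12BrClNO5S+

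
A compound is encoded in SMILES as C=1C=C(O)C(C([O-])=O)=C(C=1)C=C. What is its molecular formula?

Heavy atoms from the SMILES: 9 C, 3 O.
Implicit hydrogens by atom environment:
  3 × C (aromatic): 1 H each → 3
  3 × C (aromatic): no H
  1 × C: 2 H
  1 × C: 1 H
  1 × C: no H
  1 × O: 1 H
  1 × O: no H
  1 × O (charge -1): no H
  Total hydrogens = 7.
Net charge -1.
Molecular formula: C9H7O3-

C9H7O3-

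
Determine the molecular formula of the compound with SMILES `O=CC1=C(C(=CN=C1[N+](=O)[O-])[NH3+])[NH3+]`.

Heavy atoms from the SMILES: 6 C, 4 N, 3 O.
Implicit hydrogens by atom environment:
  4 × C (aromatic): no H
  2 × N (charge +1): 3 H each → 6
  2 × O: no H
  1 × C (aromatic): 1 H
  1 × C: 1 H
  1 × N (aromatic): no H
  1 × N (charge +1): no H
  1 × O (charge -1): no H
  Total hydrogens = 8.
Net charge +2.
Molecular formula: [C6H8N4O3]2+

[C6H8N4O3]2+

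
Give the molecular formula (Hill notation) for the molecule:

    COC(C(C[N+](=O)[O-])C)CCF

C7H14FNO3

Heavy atoms from the SMILES: 7 C, 1 F, 1 N, 3 O.
Implicit hydrogens by atom environment:
  3 × C: 2 H each → 6
  2 × C: 3 H each → 6
  2 × C: 1 H each → 2
  2 × O: no H
  1 × F: no H
  1 × N (charge +1): no H
  1 × O (charge -1): no H
  Total hydrogens = 14.
Molecular formula: C7H14FNO3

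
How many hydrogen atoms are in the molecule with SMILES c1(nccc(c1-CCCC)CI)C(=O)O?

Hydrogens are implicit in SMILES; fill each atom to its normal valence:
  4 × C: 2 H each → 8
  3 × C (aromatic): no H
  2 × C (aromatic): 1 H each → 2
  1 × C: 3 H
  1 × C: no H
  1 × I: no H
  1 × N (aromatic): no H
  1 × O: 1 H
  1 × O: no H
  Total hydrogens = 14.

14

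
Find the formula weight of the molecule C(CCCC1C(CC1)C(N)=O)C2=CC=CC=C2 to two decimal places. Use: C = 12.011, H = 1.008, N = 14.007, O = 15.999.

231.34

Molecular formula: C15H21NO.
M = 15×12.011 + 21×1.008 + 1×14.007 + 1×15.999 = 231.34 g/mol.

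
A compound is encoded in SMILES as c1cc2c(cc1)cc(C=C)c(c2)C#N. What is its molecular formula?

Heavy atoms from the SMILES: 13 C, 1 N.
Implicit hydrogens by atom environment:
  6 × C (aromatic): 1 H each → 6
  4 × C (aromatic): no H
  1 × C: 2 H
  1 × C: 1 H
  1 × C: no H
  1 × N: no H
  Total hydrogens = 9.
Molecular formula: C13H9N

C13H9N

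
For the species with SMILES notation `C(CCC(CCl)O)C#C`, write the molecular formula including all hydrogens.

Heavy atoms from the SMILES: 7 C, 1 Cl, 1 O.
Implicit hydrogens by atom environment:
  4 × C: 2 H each → 8
  2 × C: 1 H each → 2
  1 × C: no H
  1 × Cl: no H
  1 × O: 1 H
  Total hydrogens = 11.
Molecular formula: C7H11ClO

C7H11ClO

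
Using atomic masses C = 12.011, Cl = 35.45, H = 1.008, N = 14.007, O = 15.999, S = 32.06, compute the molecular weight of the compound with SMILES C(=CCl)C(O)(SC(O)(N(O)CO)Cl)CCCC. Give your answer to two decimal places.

306.20

Molecular formula: C9H17Cl2NO4S.
M = 9×12.011 + 2×35.45 + 17×1.008 + 1×14.007 + 4×15.999 + 1×32.06 = 306.20 g/mol.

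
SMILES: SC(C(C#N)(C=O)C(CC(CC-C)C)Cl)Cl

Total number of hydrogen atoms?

Hydrogens are implicit in SMILES; fill each atom to its normal valence:
  4 × C: 1 H each → 4
  3 × C: 2 H each → 6
  2 × C: 3 H each → 6
  2 × C: no H
  2 × Cl: no H
  1 × N: no H
  1 × O: no H
  1 × S: 1 H
  Total hydrogens = 17.

17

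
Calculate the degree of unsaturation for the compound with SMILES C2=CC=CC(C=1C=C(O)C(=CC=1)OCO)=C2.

8

Molecular formula from the SMILES: C13H12O3.
DoU = (2C + 2 + N − H − X)/2 = (2·13 + 2 + 0 − 12 − 0)/2 = 16/2 = 8.
(Structurally: 2 ring(s) + 6 π bond(s) = 8.)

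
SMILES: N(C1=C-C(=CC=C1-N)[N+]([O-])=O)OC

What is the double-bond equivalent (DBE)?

Molecular formula from the SMILES: C7H9N3O3.
DoU = (2C + 2 + N − H − X)/2 = (2·7 + 2 + 3 − 9 − 0)/2 = 10/2 = 5.
(Structurally: 1 ring(s) + 4 π bond(s) = 5.)

5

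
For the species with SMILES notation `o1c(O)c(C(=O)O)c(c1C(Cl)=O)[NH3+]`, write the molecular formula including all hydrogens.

Heavy atoms from the SMILES: 6 C, 1 Cl, 1 N, 5 O.
Implicit hydrogens by atom environment:
  4 × C (aromatic): no H
  2 × C: no H
  2 × O: 1 H each → 2
  2 × O: no H
  1 × Cl: no H
  1 × N (charge +1): 3 H
  1 × O (aromatic): no H
  Total hydrogens = 5.
Net charge +1.
Molecular formula: C6H5ClNO5+

C6H5ClNO5+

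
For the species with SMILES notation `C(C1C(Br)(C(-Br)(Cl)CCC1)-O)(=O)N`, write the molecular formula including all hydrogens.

C7H10Br2ClNO2

Heavy atoms from the SMILES: 2 Br, 7 C, 1 Cl, 1 N, 2 O.
Implicit hydrogens by atom environment:
  3 × C: 2 H each → 6
  3 × C: no H
  2 × Br: no H
  1 × C: 1 H
  1 × Cl: no H
  1 × N: 2 H
  1 × O: 1 H
  1 × O: no H
  Total hydrogens = 10.
Molecular formula: C7H10Br2ClNO2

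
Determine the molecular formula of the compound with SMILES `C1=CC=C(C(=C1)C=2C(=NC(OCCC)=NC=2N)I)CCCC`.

C17H22IN3O

Heavy atoms from the SMILES: 17 C, 1 I, 3 N, 1 O.
Implicit hydrogens by atom environment:
  6 × C (aromatic): no H
  5 × C: 2 H each → 10
  4 × C (aromatic): 1 H each → 4
  2 × C: 3 H each → 6
  2 × N (aromatic): no H
  1 × I: no H
  1 × N: 2 H
  1 × O: no H
  Total hydrogens = 22.
Molecular formula: C17H22IN3O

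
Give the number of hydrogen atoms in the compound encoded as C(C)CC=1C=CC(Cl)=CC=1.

11

Hydrogens are implicit in SMILES; fill each atom to its normal valence:
  4 × C (aromatic): 1 H each → 4
  2 × C: 2 H each → 4
  2 × C (aromatic): no H
  1 × C: 3 H
  1 × Cl: no H
  Total hydrogens = 11.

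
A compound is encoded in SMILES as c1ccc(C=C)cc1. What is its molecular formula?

Heavy atoms from the SMILES: 8 C.
Implicit hydrogens by atom environment:
  5 × C (aromatic): 1 H each → 5
  1 × C: 2 H
  1 × C: 1 H
  1 × C (aromatic): no H
  Total hydrogens = 8.
Molecular formula: C8H8

C8H8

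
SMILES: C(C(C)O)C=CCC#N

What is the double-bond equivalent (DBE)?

3

Molecular formula from the SMILES: C7H11NO.
DoU = (2C + 2 + N − H − X)/2 = (2·7 + 2 + 1 − 11 − 0)/2 = 6/2 = 3.
(Structurally: 0 ring(s) + 3 π bond(s) = 3.)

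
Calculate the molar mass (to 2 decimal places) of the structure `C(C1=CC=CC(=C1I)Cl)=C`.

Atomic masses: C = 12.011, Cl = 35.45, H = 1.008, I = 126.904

264.49

Molecular formula: C8H6ClI.
M = 8×12.011 + 1×35.45 + 6×1.008 + 1×126.904 = 264.49 g/mol.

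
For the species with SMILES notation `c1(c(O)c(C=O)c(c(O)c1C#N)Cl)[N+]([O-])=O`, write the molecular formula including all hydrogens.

C8H3ClN2O5

Heavy atoms from the SMILES: 8 C, 1 Cl, 2 N, 5 O.
Implicit hydrogens by atom environment:
  6 × C (aromatic): no H
  2 × O: 1 H each → 2
  2 × O: no H
  1 × C: 1 H
  1 × C: no H
  1 × Cl: no H
  1 × N: no H
  1 × N (charge +1): no H
  1 × O (charge -1): no H
  Total hydrogens = 3.
Molecular formula: C8H3ClN2O5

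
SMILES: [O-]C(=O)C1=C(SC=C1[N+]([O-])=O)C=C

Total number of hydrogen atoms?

4

Hydrogens are implicit in SMILES; fill each atom to its normal valence:
  3 × C (aromatic): no H
  2 × O: no H
  2 × O (charge -1): no H
  1 × C: 2 H
  1 × C (aromatic): 1 H
  1 × C: 1 H
  1 × C: no H
  1 × N (charge +1): no H
  1 × S (aromatic): no H
  Total hydrogens = 4.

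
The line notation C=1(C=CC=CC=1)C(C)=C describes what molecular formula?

C9H10

Heavy atoms from the SMILES: 9 C.
Implicit hydrogens by atom environment:
  5 × C (aromatic): 1 H each → 5
  1 × C: 3 H
  1 × C: 2 H
  1 × C: no H
  1 × C (aromatic): no H
  Total hydrogens = 10.
Molecular formula: C9H10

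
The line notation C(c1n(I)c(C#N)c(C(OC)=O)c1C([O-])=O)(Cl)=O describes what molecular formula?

Heavy atoms from the SMILES: 9 C, 1 Cl, 1 I, 2 N, 5 O.
Implicit hydrogens by atom environment:
  4 × C (aromatic): no H
  4 × C: no H
  4 × O: no H
  1 × C: 3 H
  1 × Cl: no H
  1 × I: no H
  1 × N (aromatic): no H
  1 × N: no H
  1 × O (charge -1): no H
  Total hydrogens = 3.
Net charge -1.
Molecular formula: C9H3ClIN2O5-

C9H3ClIN2O5-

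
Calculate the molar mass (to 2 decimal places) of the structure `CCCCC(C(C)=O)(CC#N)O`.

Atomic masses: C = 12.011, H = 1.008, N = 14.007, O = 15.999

Molecular formula: C9H15NO2.
M = 9×12.011 + 15×1.008 + 1×14.007 + 2×15.999 = 169.22 g/mol.

169.22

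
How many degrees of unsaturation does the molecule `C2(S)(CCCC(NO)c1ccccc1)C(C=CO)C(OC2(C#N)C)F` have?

8

Molecular formula from the SMILES: C18H23FN2O3S.
DoU = (2C + 2 + N − H − X)/2 = (2·18 + 2 + 2 − 23 − 1)/2 = 16/2 = 8.
(Structurally: 2 ring(s) + 6 π bond(s) = 8.)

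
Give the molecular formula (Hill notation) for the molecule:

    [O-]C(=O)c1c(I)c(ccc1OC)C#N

C9H5INO3-

Heavy atoms from the SMILES: 9 C, 1 I, 1 N, 3 O.
Implicit hydrogens by atom environment:
  4 × C (aromatic): no H
  2 × C (aromatic): 1 H each → 2
  2 × C: no H
  2 × O: no H
  1 × C: 3 H
  1 × I: no H
  1 × N: no H
  1 × O (charge -1): no H
  Total hydrogens = 5.
Net charge -1.
Molecular formula: C9H5INO3-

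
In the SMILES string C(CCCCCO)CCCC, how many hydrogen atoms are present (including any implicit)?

Hydrogens are implicit in SMILES; fill each atom to its normal valence:
  9 × C: 2 H each → 18
  1 × C: 3 H
  1 × O: 1 H
  Total hydrogens = 22.

22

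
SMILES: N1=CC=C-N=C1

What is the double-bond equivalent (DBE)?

Molecular formula from the SMILES: C4H4N2.
DoU = (2C + 2 + N − H − X)/2 = (2·4 + 2 + 2 − 4 − 0)/2 = 8/2 = 4.
(Structurally: 1 ring(s) + 3 π bond(s) = 4.)

4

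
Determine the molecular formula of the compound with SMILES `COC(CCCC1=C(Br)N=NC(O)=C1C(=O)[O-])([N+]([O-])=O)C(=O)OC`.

Heavy atoms from the SMILES: 1 Br, 12 C, 3 N, 8 O.
Implicit hydrogens by atom environment:
  5 × O: no H
  4 × C (aromatic): no H
  3 × C: 2 H each → 6
  3 × C: no H
  2 × C: 3 H each → 6
  2 × N (aromatic): no H
  2 × O (charge -1): no H
  1 × Br: no H
  1 × N (charge +1): no H
  1 × O: 1 H
  Total hydrogens = 13.
Net charge -1.
Molecular formula: C12H13BrN3O8-

C12H13BrN3O8-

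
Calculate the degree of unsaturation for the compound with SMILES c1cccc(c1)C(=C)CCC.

Molecular formula from the SMILES: C11H14.
DoU = (2C + 2 + N − H − X)/2 = (2·11 + 2 + 0 − 14 − 0)/2 = 10/2 = 5.
(Structurally: 1 ring(s) + 4 π bond(s) = 5.)

5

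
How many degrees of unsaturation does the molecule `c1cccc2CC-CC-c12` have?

Molecular formula from the SMILES: C10H12.
DoU = (2C + 2 + N − H − X)/2 = (2·10 + 2 + 0 − 12 − 0)/2 = 10/2 = 5.
(Structurally: 2 ring(s) + 3 π bond(s) = 5.)

5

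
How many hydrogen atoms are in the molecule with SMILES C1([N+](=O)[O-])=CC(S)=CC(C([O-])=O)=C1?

Hydrogens are implicit in SMILES; fill each atom to its normal valence:
  3 × C (aromatic): 1 H each → 3
  3 × C (aromatic): no H
  2 × O: no H
  2 × O (charge -1): no H
  1 × C: no H
  1 × N (charge +1): no H
  1 × S: 1 H
  Total hydrogens = 4.

4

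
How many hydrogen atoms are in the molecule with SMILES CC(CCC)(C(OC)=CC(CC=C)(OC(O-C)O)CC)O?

Hydrogens are implicit in SMILES; fill each atom to its normal valence:
  5 × C: 3 H each → 15
  5 × C: 2 H each → 10
  3 × C: 1 H each → 3
  3 × C: no H
  3 × O: no H
  2 × O: 1 H each → 2
  Total hydrogens = 30.

30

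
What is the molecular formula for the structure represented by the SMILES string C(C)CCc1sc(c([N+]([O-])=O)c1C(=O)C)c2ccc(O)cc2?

Heavy atoms from the SMILES: 16 C, 1 N, 4 O, 1 S.
Implicit hydrogens by atom environment:
  6 × C (aromatic): no H
  4 × C (aromatic): 1 H each → 4
  3 × C: 2 H each → 6
  2 × C: 3 H each → 6
  2 × O: no H
  1 × C: no H
  1 × N (charge +1): no H
  1 × O: 1 H
  1 × O (charge -1): no H
  1 × S (aromatic): no H
  Total hydrogens = 17.
Molecular formula: C16H17NO4S

C16H17NO4S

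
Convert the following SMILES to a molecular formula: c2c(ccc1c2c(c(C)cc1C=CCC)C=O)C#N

Heavy atoms from the SMILES: 17 C, 1 N, 1 O.
Implicit hydrogens by atom environment:
  6 × C (aromatic): no H
  4 × C (aromatic): 1 H each → 4
  3 × C: 1 H each → 3
  2 × C: 3 H each → 6
  1 × C: 2 H
  1 × C: no H
  1 × N: no H
  1 × O: no H
  Total hydrogens = 15.
Molecular formula: C17H15NO

C17H15NO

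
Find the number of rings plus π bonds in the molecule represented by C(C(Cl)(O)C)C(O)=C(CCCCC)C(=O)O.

Molecular formula from the SMILES: C11H19ClO4.
DoU = (2C + 2 + N − H − X)/2 = (2·11 + 2 + 0 − 19 − 1)/2 = 4/2 = 2.
(Structurally: 0 ring(s) + 2 π bond(s) = 2.)

2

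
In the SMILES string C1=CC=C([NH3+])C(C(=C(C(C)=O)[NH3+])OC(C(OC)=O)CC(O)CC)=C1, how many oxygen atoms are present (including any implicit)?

5

The symbol for oxygen appears 5 times in the SMILES.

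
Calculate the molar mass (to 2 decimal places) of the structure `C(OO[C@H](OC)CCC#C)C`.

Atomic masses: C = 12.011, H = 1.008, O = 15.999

158.20

Molecular formula: C8H14O3.
M = 8×12.011 + 14×1.008 + 3×15.999 = 158.20 g/mol.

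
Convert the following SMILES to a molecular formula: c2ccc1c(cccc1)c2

C10H8

Heavy atoms from the SMILES: 10 C.
Implicit hydrogens by atom environment:
  8 × C (aromatic): 1 H each → 8
  2 × C (aromatic): no H
  Total hydrogens = 8.
Molecular formula: C10H8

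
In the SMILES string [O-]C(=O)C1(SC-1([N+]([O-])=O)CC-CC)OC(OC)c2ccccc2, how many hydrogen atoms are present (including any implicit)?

18

Hydrogens are implicit in SMILES; fill each atom to its normal valence:
  5 × C (aromatic): 1 H each → 5
  4 × O: no H
  3 × C: 2 H each → 6
  3 × C: no H
  2 × C: 3 H each → 6
  2 × O (charge -1): no H
  1 × C: 1 H
  1 × C (aromatic): no H
  1 × N (charge +1): no H
  1 × S: no H
  Total hydrogens = 18.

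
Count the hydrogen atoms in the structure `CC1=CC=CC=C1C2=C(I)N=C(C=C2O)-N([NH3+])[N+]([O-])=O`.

12

Hydrogens are implicit in SMILES; fill each atom to its normal valence:
  6 × C (aromatic): no H
  5 × C (aromatic): 1 H each → 5
  1 × C: 3 H
  1 × I: no H
  1 × N (charge +1): 3 H
  1 × N (aromatic): no H
  1 × N: no H
  1 × N (charge +1): no H
  1 × O: 1 H
  1 × O: no H
  1 × O (charge -1): no H
  Total hydrogens = 12.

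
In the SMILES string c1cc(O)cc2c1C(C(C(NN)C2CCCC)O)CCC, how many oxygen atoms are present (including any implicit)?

The symbol for oxygen appears 2 times in the SMILES.

2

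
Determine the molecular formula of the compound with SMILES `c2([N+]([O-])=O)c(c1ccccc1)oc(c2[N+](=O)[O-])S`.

C10H6N2O5S

Heavy atoms from the SMILES: 10 C, 2 N, 5 O, 1 S.
Implicit hydrogens by atom environment:
  5 × C (aromatic): 1 H each → 5
  5 × C (aromatic): no H
  2 × N (charge +1): no H
  2 × O: no H
  2 × O (charge -1): no H
  1 × O (aromatic): no H
  1 × S: 1 H
  Total hydrogens = 6.
Molecular formula: C10H6N2O5S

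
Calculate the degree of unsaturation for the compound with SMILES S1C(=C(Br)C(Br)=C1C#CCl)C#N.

Molecular formula from the SMILES: C7Br2ClNS.
DoU = (2C + 2 + N − H − X)/2 = (2·7 + 2 + 1 − 0 − 3)/2 = 14/2 = 7.
(Structurally: 1 ring(s) + 6 π bond(s) = 7.)

7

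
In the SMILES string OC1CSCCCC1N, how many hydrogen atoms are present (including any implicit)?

13

Hydrogens are implicit in SMILES; fill each atom to its normal valence:
  4 × C: 2 H each → 8
  2 × C: 1 H each → 2
  1 × N: 2 H
  1 × O: 1 H
  1 × S: no H
  Total hydrogens = 13.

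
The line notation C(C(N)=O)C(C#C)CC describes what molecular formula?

C7H11NO

Heavy atoms from the SMILES: 7 C, 1 N, 1 O.
Implicit hydrogens by atom environment:
  2 × C: 2 H each → 4
  2 × C: 1 H each → 2
  2 × C: no H
  1 × C: 3 H
  1 × N: 2 H
  1 × O: no H
  Total hydrogens = 11.
Molecular formula: C7H11NO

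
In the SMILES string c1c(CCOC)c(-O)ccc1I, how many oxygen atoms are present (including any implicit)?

2

The symbol for oxygen appears 2 times in the SMILES.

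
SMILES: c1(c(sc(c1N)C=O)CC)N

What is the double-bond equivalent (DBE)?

Molecular formula from the SMILES: C7H10N2OS.
DoU = (2C + 2 + N − H − X)/2 = (2·7 + 2 + 2 − 10 − 0)/2 = 8/2 = 4.
(Structurally: 1 ring(s) + 3 π bond(s) = 4.)

4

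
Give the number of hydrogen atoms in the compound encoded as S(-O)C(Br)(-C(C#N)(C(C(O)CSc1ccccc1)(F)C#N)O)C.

Hydrogens are implicit in SMILES; fill each atom to its normal valence:
  5 × C (aromatic): 1 H each → 5
  5 × C: no H
  3 × O: 1 H each → 3
  2 × N: no H
  2 × S: no H
  1 × Br: no H
  1 × C: 3 H
  1 × C: 2 H
  1 × C: 1 H
  1 × C (aromatic): no H
  1 × F: no H
  Total hydrogens = 14.

14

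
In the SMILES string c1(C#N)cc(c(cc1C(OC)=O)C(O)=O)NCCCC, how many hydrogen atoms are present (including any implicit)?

Hydrogens are implicit in SMILES; fill each atom to its normal valence:
  4 × C (aromatic): no H
  3 × C: 2 H each → 6
  3 × C: no H
  3 × O: no H
  2 × C: 3 H each → 6
  2 × C (aromatic): 1 H each → 2
  1 × N: 1 H
  1 × N: no H
  1 × O: 1 H
  Total hydrogens = 16.

16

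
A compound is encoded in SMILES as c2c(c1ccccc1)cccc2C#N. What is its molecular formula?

C13H9N

Heavy atoms from the SMILES: 13 C, 1 N.
Implicit hydrogens by atom environment:
  9 × C (aromatic): 1 H each → 9
  3 × C (aromatic): no H
  1 × C: no H
  1 × N: no H
  Total hydrogens = 9.
Molecular formula: C13H9N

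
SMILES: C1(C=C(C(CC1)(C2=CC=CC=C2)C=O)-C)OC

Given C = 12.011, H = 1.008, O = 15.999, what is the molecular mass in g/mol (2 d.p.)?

Molecular formula: C15H18O2.
M = 15×12.011 + 18×1.008 + 2×15.999 = 230.31 g/mol.

230.31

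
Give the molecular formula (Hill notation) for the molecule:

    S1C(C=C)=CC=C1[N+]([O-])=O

C6H5NO2S

Heavy atoms from the SMILES: 6 C, 1 N, 2 O, 1 S.
Implicit hydrogens by atom environment:
  2 × C (aromatic): 1 H each → 2
  2 × C (aromatic): no H
  1 × C: 2 H
  1 × C: 1 H
  1 × N (charge +1): no H
  1 × O: no H
  1 × O (charge -1): no H
  1 × S (aromatic): no H
  Total hydrogens = 5.
Molecular formula: C6H5NO2S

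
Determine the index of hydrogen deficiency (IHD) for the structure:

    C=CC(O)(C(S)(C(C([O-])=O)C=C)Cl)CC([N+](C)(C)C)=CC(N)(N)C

Molecular formula from the SMILES: C16H28ClN3O3S.
DoU = (2C + 2 + N − H − X)/2 = (2·16 + 2 + 3 − 28 − 1)/2 = 8/2 = 4.
(Structurally: 0 ring(s) + 4 π bond(s) = 4.)

4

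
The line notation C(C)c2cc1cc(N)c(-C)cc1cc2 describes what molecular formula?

C13H15N

Heavy atoms from the SMILES: 13 C, 1 N.
Implicit hydrogens by atom environment:
  5 × C (aromatic): 1 H each → 5
  5 × C (aromatic): no H
  2 × C: 3 H each → 6
  1 × C: 2 H
  1 × N: 2 H
  Total hydrogens = 15.
Molecular formula: C13H15N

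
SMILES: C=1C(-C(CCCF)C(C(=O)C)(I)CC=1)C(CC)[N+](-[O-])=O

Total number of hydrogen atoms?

Hydrogens are implicit in SMILES; fill each atom to its normal valence:
  5 × C: 2 H each → 10
  5 × C: 1 H each → 5
  2 × C: 3 H each → 6
  2 × C: no H
  2 × O: no H
  1 × F: no H
  1 × I: no H
  1 × N (charge +1): no H
  1 × O (charge -1): no H
  Total hydrogens = 21.

21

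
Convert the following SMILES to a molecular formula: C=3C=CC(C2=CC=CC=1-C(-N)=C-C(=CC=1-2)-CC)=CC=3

C18H17N

Heavy atoms from the SMILES: 18 C, 1 N.
Implicit hydrogens by atom environment:
  10 × C (aromatic): 1 H each → 10
  6 × C (aromatic): no H
  1 × C: 3 H
  1 × C: 2 H
  1 × N: 2 H
  Total hydrogens = 17.
Molecular formula: C18H17N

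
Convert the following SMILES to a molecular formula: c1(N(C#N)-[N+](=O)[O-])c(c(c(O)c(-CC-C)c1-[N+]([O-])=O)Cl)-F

Heavy atoms from the SMILES: 10 C, 1 Cl, 1 F, 4 N, 5 O.
Implicit hydrogens by atom environment:
  6 × C (aromatic): no H
  2 × C: 2 H each → 4
  2 × N (charge +1): no H
  2 × N: no H
  2 × O: no H
  2 × O (charge -1): no H
  1 × C: 3 H
  1 × C: no H
  1 × Cl: no H
  1 × F: no H
  1 × O: 1 H
  Total hydrogens = 8.
Molecular formula: C10H8ClFN4O5

C10H8ClFN4O5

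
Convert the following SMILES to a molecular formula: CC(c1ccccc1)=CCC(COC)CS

Heavy atoms from the SMILES: 14 C, 1 O, 1 S.
Implicit hydrogens by atom environment:
  5 × C (aromatic): 1 H each → 5
  3 × C: 2 H each → 6
  2 × C: 3 H each → 6
  2 × C: 1 H each → 2
  1 × C: no H
  1 × C (aromatic): no H
  1 × O: no H
  1 × S: 1 H
  Total hydrogens = 20.
Molecular formula: C14H20OS

C14H20OS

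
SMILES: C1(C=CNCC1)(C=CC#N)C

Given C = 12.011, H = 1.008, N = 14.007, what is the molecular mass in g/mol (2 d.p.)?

Molecular formula: C9H12N2.
M = 9×12.011 + 12×1.008 + 2×14.007 = 148.21 g/mol.

148.21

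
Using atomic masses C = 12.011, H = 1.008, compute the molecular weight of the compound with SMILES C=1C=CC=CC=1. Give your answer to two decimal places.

Molecular formula: C6H6.
M = 6×12.011 + 6×1.008 = 78.11 g/mol.

78.11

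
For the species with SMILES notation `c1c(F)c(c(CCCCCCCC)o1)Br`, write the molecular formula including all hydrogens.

Heavy atoms from the SMILES: 1 Br, 12 C, 1 F, 1 O.
Implicit hydrogens by atom environment:
  7 × C: 2 H each → 14
  3 × C (aromatic): no H
  1 × Br: no H
  1 × C: 3 H
  1 × C (aromatic): 1 H
  1 × F: no H
  1 × O (aromatic): no H
  Total hydrogens = 18.
Molecular formula: C12H18BrFO

C12H18BrFO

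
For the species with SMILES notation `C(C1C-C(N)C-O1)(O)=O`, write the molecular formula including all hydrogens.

C5H9NO3

Heavy atoms from the SMILES: 5 C, 1 N, 3 O.
Implicit hydrogens by atom environment:
  2 × C: 2 H each → 4
  2 × C: 1 H each → 2
  2 × O: no H
  1 × C: no H
  1 × N: 2 H
  1 × O: 1 H
  Total hydrogens = 9.
Molecular formula: C5H9NO3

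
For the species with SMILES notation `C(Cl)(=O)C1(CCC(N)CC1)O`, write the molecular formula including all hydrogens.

C7H12ClNO2

Heavy atoms from the SMILES: 7 C, 1 Cl, 1 N, 2 O.
Implicit hydrogens by atom environment:
  4 × C: 2 H each → 8
  2 × C: no H
  1 × C: 1 H
  1 × Cl: no H
  1 × N: 2 H
  1 × O: 1 H
  1 × O: no H
  Total hydrogens = 12.
Molecular formula: C7H12ClNO2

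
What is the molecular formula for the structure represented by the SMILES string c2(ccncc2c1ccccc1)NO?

Heavy atoms from the SMILES: 11 C, 2 N, 1 O.
Implicit hydrogens by atom environment:
  8 × C (aromatic): 1 H each → 8
  3 × C (aromatic): no H
  1 × N: 1 H
  1 × N (aromatic): no H
  1 × O: 1 H
  Total hydrogens = 10.
Molecular formula: C11H10N2O

C11H10N2O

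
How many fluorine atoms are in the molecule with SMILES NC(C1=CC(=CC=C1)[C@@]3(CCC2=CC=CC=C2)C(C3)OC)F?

The symbol for fluorine appears 1 time in the SMILES.

1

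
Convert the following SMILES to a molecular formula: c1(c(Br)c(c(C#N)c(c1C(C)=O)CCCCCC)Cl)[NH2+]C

Heavy atoms from the SMILES: 1 Br, 16 C, 1 Cl, 2 N, 1 O.
Implicit hydrogens by atom environment:
  6 × C (aromatic): no H
  5 × C: 2 H each → 10
  3 × C: 3 H each → 9
  2 × C: no H
  1 × Br: no H
  1 × Cl: no H
  1 × N (charge +1): 2 H
  1 × N: no H
  1 × O: no H
  Total hydrogens = 21.
Net charge +1.
Molecular formula: C16H21BrClN2O+

C16H21BrClN2O+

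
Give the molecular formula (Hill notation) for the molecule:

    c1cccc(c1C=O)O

Heavy atoms from the SMILES: 7 C, 2 O.
Implicit hydrogens by atom environment:
  4 × C (aromatic): 1 H each → 4
  2 × C (aromatic): no H
  1 × C: 1 H
  1 × O: 1 H
  1 × O: no H
  Total hydrogens = 6.
Molecular formula: C7H6O2

C7H6O2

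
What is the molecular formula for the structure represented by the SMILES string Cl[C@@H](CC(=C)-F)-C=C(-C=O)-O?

Heavy atoms from the SMILES: 7 C, 1 Cl, 1 F, 2 O.
Implicit hydrogens by atom environment:
  3 × C: 1 H each → 3
  2 × C: 2 H each → 4
  2 × C: no H
  1 × Cl: no H
  1 × F: no H
  1 × O: 1 H
  1 × O: no H
  Total hydrogens = 8.
Molecular formula: C7H8ClFO2

C7H8ClFO2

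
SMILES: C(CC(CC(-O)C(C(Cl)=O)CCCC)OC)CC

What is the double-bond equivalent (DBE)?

1

Molecular formula from the SMILES: C14H27ClO3.
DoU = (2C + 2 + N − H − X)/2 = (2·14 + 2 + 0 − 27 − 1)/2 = 2/2 = 1.
(Structurally: 0 ring(s) + 1 π bond(s) = 1.)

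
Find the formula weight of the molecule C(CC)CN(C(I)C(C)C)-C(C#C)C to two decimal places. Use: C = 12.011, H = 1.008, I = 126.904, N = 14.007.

307.22

Molecular formula: C12H22IN.
M = 12×12.011 + 22×1.008 + 1×126.904 + 1×14.007 = 307.22 g/mol.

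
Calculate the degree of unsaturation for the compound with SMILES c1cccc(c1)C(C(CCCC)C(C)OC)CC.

Molecular formula from the SMILES: C17H28O.
DoU = (2C + 2 + N − H − X)/2 = (2·17 + 2 + 0 − 28 − 0)/2 = 8/2 = 4.
(Structurally: 1 ring(s) + 3 π bond(s) = 4.)

4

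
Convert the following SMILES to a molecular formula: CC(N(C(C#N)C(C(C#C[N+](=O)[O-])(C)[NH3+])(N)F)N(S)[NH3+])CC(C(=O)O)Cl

Heavy atoms from the SMILES: 12 C, 1 Cl, 1 F, 7 N, 4 O, 1 S.
Implicit hydrogens by atom environment:
  6 × C: no H
  3 × C: 1 H each → 3
  3 × N: no H
  2 × C: 3 H each → 6
  2 × N (charge +1): 3 H each → 6
  2 × O: no H
  1 × C: 2 H
  1 × Cl: no H
  1 × F: no H
  1 × N: 2 H
  1 × N (charge +1): no H
  1 × O: 1 H
  1 × O (charge -1): no H
  1 × S: 1 H
  Total hydrogens = 21.
Net charge +2.
Molecular formula: [C12H21ClFN7O4S]2+

[C12H21ClFN7O4S]2+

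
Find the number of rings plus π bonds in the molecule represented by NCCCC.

Molecular formula from the SMILES: C4H11N.
DoU = (2C + 2 + N − H − X)/2 = (2·4 + 2 + 1 − 11 − 0)/2 = 0/2 = 0.
(Structurally: 0 ring(s) + 0 π bond(s) = 0.)

0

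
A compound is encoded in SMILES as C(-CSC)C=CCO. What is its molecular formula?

C6H12OS

Heavy atoms from the SMILES: 6 C, 1 O, 1 S.
Implicit hydrogens by atom environment:
  3 × C: 2 H each → 6
  2 × C: 1 H each → 2
  1 × C: 3 H
  1 × O: 1 H
  1 × S: no H
  Total hydrogens = 12.
Molecular formula: C6H12OS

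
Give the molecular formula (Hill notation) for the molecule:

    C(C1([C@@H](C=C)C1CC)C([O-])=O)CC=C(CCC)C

C16H25O2-

Heavy atoms from the SMILES: 16 C, 2 O.
Implicit hydrogens by atom environment:
  6 × C: 2 H each → 12
  4 × C: 1 H each → 4
  3 × C: 3 H each → 9
  3 × C: no H
  1 × O: no H
  1 × O (charge -1): no H
  Total hydrogens = 25.
Net charge -1.
Molecular formula: C16H25O2-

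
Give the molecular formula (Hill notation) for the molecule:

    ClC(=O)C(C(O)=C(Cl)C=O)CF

C6H5Cl2FO3

Heavy atoms from the SMILES: 6 C, 2 Cl, 1 F, 3 O.
Implicit hydrogens by atom environment:
  3 × C: no H
  2 × C: 1 H each → 2
  2 × Cl: no H
  2 × O: no H
  1 × C: 2 H
  1 × F: no H
  1 × O: 1 H
  Total hydrogens = 5.
Molecular formula: C6H5Cl2FO3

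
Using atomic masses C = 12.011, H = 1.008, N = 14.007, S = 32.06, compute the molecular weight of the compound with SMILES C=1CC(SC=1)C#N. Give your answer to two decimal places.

111.16

Molecular formula: C5H5NS.
M = 5×12.011 + 5×1.008 + 1×14.007 + 1×32.06 = 111.16 g/mol.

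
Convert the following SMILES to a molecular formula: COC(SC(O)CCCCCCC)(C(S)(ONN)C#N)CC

Heavy atoms from the SMILES: 14 C, 3 N, 3 O, 2 S.
Implicit hydrogens by atom environment:
  7 × C: 2 H each → 14
  3 × C: 3 H each → 9
  3 × C: no H
  2 × O: no H
  1 × C: 1 H
  1 × N: 2 H
  1 × N: 1 H
  1 × N: no H
  1 × O: 1 H
  1 × S: 1 H
  1 × S: no H
  Total hydrogens = 29.
Molecular formula: C14H29N3O3S2

C14H29N3O3S2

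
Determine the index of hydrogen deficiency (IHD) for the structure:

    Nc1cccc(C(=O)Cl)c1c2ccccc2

9

Molecular formula from the SMILES: C13H10ClNO.
DoU = (2C + 2 + N − H − X)/2 = (2·13 + 2 + 1 − 10 − 1)/2 = 18/2 = 9.
(Structurally: 2 ring(s) + 7 π bond(s) = 9.)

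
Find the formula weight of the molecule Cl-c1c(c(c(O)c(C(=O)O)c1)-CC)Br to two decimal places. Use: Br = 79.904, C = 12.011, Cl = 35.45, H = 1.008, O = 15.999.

279.51

Molecular formula: C9H8BrClO3.
M = 1×79.904 + 9×12.011 + 1×35.45 + 8×1.008 + 3×15.999 = 279.51 g/mol.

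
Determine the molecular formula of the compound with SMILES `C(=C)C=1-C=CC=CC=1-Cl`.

Heavy atoms from the SMILES: 8 C, 1 Cl.
Implicit hydrogens by atom environment:
  4 × C (aromatic): 1 H each → 4
  2 × C (aromatic): no H
  1 × C: 2 H
  1 × C: 1 H
  1 × Cl: no H
  Total hydrogens = 7.
Molecular formula: C8H7Cl

C8H7Cl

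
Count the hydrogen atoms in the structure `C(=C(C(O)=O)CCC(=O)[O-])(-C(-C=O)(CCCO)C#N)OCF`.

15

Hydrogens are implicit in SMILES; fill each atom to its normal valence:
  6 × C: 2 H each → 12
  6 × C: no H
  4 × O: no H
  2 × O: 1 H each → 2
  1 × C: 1 H
  1 × F: no H
  1 × N: no H
  1 × O (charge -1): no H
  Total hydrogens = 15.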